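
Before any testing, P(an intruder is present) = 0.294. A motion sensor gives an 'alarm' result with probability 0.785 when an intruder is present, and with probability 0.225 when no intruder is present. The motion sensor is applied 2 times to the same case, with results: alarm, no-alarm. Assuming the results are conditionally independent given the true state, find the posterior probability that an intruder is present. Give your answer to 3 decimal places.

Posterior P(H) ≈ 0.287

Let H be the event that an intruder is present; start with P(H) = 0.294. P('alarm'|H) = 0.785, P('alarm'|¬H) = 0.225.
Update on result 1 ('alarm'): P(H) ← 0.785·0.2940 / (0.785·0.2940 + 0.225·0.7060) = 0.23079/0.38964 = 0.5923.
Update on result 2 ('no-alarm'): P(H) ← 0.215·0.5923 / (0.215·0.5923 + 0.775·0.4077) = 0.12735/0.44330 = 0.2873.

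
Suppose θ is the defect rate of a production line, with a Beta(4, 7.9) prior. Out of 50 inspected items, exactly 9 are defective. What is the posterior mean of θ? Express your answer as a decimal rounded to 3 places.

The binomial likelihood is conjugate to the Beta prior: with 9 successes and 41 failures, the posterior is Beta(4+9, 7.9+41) = Beta(13, 48.9).
E[θ | data] = 13/(13+48.9) = 0.210.

Posterior mean ≈ 0.210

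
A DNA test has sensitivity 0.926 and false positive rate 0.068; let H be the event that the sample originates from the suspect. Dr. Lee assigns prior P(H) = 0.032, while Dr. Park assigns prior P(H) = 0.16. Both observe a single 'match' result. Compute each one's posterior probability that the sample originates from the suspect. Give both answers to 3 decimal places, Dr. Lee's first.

The likelihood ratio for a 'match' result is 0.926/0.068 = 13.618.
Dr. Lee: prior odds 0.032/0.968 = 0.033058; posterior odds 0.45017; posterior probability 0.310.
Dr. Park: prior odds 0.16/0.84 = 0.19048; posterior odds 2.5938; posterior probability 0.722.

Dr. Lee: 0.310; Dr. Park: 0.722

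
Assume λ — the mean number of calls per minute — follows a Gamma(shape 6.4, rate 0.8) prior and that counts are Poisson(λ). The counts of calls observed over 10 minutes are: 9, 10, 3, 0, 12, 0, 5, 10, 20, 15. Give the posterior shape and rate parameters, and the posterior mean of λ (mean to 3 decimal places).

Total count ∑xᵢ = 84 over n = 10 minutes.
Gamma is conjugate to the Poisson likelihood: posterior is Gamma(shape = 6.4+84 = 90.4, rate = 0.8+10 = 10.8).
Posterior mean = shape/rate = 90.4/10.8 = 8.370.

Posterior: Gamma(shape=90.4, rate=10.8); mean ≈ 8.370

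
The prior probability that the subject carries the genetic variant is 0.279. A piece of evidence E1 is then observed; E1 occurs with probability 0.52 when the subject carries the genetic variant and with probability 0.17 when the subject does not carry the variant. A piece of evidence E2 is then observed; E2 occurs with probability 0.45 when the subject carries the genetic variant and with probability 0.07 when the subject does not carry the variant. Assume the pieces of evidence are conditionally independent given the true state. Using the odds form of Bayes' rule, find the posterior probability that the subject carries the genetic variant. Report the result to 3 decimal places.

Posterior probability ≈ 0.884

Prior odds = 0.279/(1−0.279) = 0.38696. In log-odds, ln(0.38696) = -0.94943.
Add log likelihood ratios: ln(3.0588) + ln(6.4286) = 2.9788.
Posterior log-odds = 2.0294, so posterior odds = exp(2.0294) = 7.6092. Converting, P(H|E) = 7.6092/8.6092 = 0.884.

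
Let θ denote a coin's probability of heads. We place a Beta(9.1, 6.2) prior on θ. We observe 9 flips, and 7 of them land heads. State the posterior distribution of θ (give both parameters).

The binomial likelihood is conjugate to the Beta prior: with 7 successes and 2 failures, the posterior is Beta(9.1+7, 6.2+2) = Beta(16.1, 8.2).

Posterior: Beta(16.1, 8.2)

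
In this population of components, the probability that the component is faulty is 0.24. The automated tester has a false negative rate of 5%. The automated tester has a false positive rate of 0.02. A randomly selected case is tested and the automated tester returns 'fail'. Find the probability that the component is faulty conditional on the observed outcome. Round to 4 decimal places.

Write H for 'the component is faulty'. Prior odds H:¬H = 0.24/0.76 = 0.31579. For the 'fail' outcome, the likelihood ratio is 0.95/0.02 = 47.500.
Posterior odds = 0.31579 × 47.500 = 15.000, so P(H|E) = 15.000/(1+15.000) = 0.9375.

P(H | E) ≈ 0.9375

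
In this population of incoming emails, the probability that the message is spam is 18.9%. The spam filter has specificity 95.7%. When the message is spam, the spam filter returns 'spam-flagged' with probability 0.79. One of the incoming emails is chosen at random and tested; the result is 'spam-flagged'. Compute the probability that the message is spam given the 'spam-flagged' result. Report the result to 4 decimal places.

Let H be the event that the message is spam. P(H) = 0.189, so P(¬H) = 0.811. With E the 'spam-flagged' result, P(E|H) = 0.79 and P(E|¬H) = 0.043.
P(E) = 0.79·0.189 + 0.043·0.811 = 0.14931 + 0.034873 = 0.18418.
By Bayes' theorem, P(H|E) = 0.14931 / 0.18418 = 0.8107.

P(H | E) ≈ 0.8107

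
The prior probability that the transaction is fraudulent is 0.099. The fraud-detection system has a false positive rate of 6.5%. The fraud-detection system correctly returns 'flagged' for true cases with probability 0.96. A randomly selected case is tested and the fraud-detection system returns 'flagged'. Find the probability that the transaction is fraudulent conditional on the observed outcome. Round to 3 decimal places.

P(H | E) ≈ 0.619

Write H for 'the transaction is fraudulent'. Prior odds H:¬H = 0.099/0.901 = 0.10988. For the 'flagged' outcome, the likelihood ratio is 0.96/0.065 = 14.769.
Posterior odds = 0.10988 × 14.769 = 1.6228, so P(H|E) = 1.6228/(1+1.6228) = 0.619.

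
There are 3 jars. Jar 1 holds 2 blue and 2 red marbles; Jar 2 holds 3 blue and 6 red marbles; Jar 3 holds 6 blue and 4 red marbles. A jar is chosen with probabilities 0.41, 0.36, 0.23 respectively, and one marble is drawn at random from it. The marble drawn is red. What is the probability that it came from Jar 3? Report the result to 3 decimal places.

Posterior probability ≈ 0.171

Tabulate prior·likelihood by source: [1] prior 0.41, lik 0.5, product 0.2050; [2] prior 0.36, lik 0.6667, product 0.2400; [3] prior 0.23, lik 0.4, product 0.09200.
Normalizing constant = 0.53700; the posterior for Jar 3 is its product over the sum, 0.09200/0.53700 = 0.171.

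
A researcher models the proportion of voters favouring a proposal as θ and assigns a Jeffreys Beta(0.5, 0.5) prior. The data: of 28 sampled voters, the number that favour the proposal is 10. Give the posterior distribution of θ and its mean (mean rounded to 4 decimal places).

The binomial likelihood is conjugate to the Beta prior: with 10 successes and 18 failures, the posterior is Beta(0.5+10, 0.5+18) = Beta(10.5, 18.5).
E[θ | data] = 10.5/(10.5+18.5) = 0.3621.

Posterior: Beta(10.5, 18.5); mean ≈ 0.3621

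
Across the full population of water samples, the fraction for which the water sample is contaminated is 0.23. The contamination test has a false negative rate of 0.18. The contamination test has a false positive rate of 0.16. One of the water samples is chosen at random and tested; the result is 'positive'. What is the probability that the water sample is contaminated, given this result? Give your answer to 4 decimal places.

P(H | E) ≈ 0.6049

Write H for 'the water sample is contaminated'. Prior odds H:¬H = 0.23/0.77 = 0.29870. For the 'positive' outcome, the likelihood ratio is 0.82/0.16 = 5.1250.
Posterior odds = 0.29870 × 5.1250 = 1.5308, so P(H|E) = 1.5308/(1+1.5308) = 0.6049.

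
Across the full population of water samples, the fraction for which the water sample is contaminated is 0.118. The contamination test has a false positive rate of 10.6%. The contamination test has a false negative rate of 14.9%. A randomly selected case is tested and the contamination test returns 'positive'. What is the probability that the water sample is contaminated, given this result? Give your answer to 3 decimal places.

Let H be the event that the water sample is contaminated. P(H) = 0.118, so P(¬H) = 0.882. With E the 'positive' result, P(E|H) = 0.851 and P(E|¬H) = 0.106.
P(E) = 0.851·0.118 + 0.106·0.882 = 0.10042 + 0.093492 = 0.19391.
By Bayes' theorem, P(H|E) = 0.10042 / 0.19391 = 0.518.

P(H | E) ≈ 0.518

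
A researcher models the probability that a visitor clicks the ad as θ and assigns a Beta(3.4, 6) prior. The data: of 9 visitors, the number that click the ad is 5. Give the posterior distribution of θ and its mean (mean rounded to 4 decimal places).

Posterior: Beta(8.4, 10); mean ≈ 0.4565

Observing 5 successes and 4 failures updates Beta(3.4, 6) by adding the success and failure counts to the two shape parameters: α = 3.4+5 = 8.4, β = 6+4 = 10.
E[θ | data] = 8.4/(8.4+10) = 0.4565.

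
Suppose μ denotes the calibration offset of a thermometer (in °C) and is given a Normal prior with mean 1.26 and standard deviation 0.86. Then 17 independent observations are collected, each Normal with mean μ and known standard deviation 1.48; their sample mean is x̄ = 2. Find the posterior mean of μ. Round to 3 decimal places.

Prior precision 1/τ₀² = 1/0.86² = 1.35208; data precision n/σ² = 17/1.48² = 7.76114.
Posterior precision = 1.35208 + 7.76114 = 9.11322.
Posterior mean = (1.35208·1.26 + 7.76114·2) / 9.11322 = 1.890.

Posterior mean ≈ 1.890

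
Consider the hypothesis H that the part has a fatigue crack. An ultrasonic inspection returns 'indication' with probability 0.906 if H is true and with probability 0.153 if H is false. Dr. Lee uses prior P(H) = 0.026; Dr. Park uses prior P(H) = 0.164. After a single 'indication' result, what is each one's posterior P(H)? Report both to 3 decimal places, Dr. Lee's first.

Dr. Lee: 0.136; Dr. Park: 0.537

P('+'|H) = 0.906, P('+'|¬H) = 0.153.
Dr. Lee: numerator 0.906·0.026 = 0.023556; evidence = 0.023556+0.153·0.974 = 0.17258; posterior = 0.136.
Dr. Park: numerator 0.906·0.164 = 0.14858; evidence = 0.14858+0.153·0.836 = 0.27649; posterior = 0.537.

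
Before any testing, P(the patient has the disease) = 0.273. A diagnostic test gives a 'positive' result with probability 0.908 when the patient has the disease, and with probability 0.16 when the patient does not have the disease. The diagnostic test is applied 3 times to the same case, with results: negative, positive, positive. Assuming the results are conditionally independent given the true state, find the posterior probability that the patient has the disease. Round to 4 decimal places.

Let H be the event that the patient has the disease; start with P(H) = 0.273. P('positive'|H) = 0.908, P('positive'|¬H) = 0.16.
Update on result 1 ('negative'): P(H) ← 0.092·0.2730 / (0.092·0.2730 + 0.84·0.7270) = 0.025116/0.63580 = 0.0395.
Update on result 2 ('positive'): P(H) ← 0.908·0.0395 / (0.908·0.0395 + 0.16·0.9605) = 0.035869/0.18955 = 0.1892.
Update on result 3 ('positive'): P(H) ← 0.908·0.1892 / (0.908·0.1892 + 0.16·0.8108) = 0.17182/0.30155 = 0.5698.

Posterior P(H) ≈ 0.5698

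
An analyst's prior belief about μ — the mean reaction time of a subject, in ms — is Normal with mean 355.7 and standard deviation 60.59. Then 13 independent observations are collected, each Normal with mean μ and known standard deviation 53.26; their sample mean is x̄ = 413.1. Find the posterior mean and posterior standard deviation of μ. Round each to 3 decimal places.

With known σ, the Normal prior is conjugate. Weight on the data is w = (n/σ²)/(n/σ² + 1/τ₀²) = 0.00458291/(0.00458291+0.00027239) = 0.94390.
Posterior mean = w·x̄ + (1−w)·μ₀ = 0.94390·413.1 + 0.056102·355.7 = 409.880. Posterior variance = 1/(0.00458291+0.00027239) = 205.960, so SD = 14.351.

Posterior mean ≈ 409.880; posterior SD ≈ 14.351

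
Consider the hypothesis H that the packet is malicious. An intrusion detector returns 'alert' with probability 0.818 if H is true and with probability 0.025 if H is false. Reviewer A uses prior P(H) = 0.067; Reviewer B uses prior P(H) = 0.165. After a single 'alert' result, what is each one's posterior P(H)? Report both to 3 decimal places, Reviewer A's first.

The likelihood ratio for an 'alert' result is 0.818/0.025 = 32.720.
Reviewer A: prior odds 0.067/0.933 = 0.071811; posterior odds 2.3497; posterior probability 0.701.
Reviewer B: prior odds 0.165/0.835 = 0.19760; posterior odds 6.4656; posterior probability 0.866.

Reviewer A: 0.701; Reviewer B: 0.866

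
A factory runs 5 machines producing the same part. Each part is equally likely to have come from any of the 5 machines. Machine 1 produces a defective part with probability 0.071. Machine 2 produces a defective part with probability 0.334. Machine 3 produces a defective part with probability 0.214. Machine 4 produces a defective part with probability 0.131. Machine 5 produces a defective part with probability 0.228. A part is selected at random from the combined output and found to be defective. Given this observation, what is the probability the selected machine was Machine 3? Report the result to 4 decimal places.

Posterior probability ≈ 0.2188

P(defective|M1) = 0.071; P(defective|M2) = 0.334; P(defective|M3) = 0.214; P(defective|M4) = 0.131; P(defective|M5) = 0.228.
Prior × likelihood for each source: 0.2·0.071=0.01420, 0.2·0.334=0.06680, 0.2·0.214=0.04280, 0.2·0.131=0.02620, 0.2·0.228=0.04560. Summing gives P(defective) = 0.19560.
P(Machine 3 | defective) = 0.04280 / 0.19560 = 0.2188.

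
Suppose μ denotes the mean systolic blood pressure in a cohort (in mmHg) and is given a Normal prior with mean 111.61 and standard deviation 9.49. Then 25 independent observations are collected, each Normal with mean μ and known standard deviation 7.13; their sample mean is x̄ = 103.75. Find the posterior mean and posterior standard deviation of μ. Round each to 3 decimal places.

With known σ, the Normal prior is conjugate. Weight on the data is w = (n/σ²)/(n/σ² + 1/τ₀²) = 0.491769/(0.491769+0.0111037) = 0.97792.
Posterior mean = w·x̄ + (1−w)·μ₀ = 0.97792·103.75 + 0.022081·111.61 = 103.924. Posterior variance = 1/(0.491769+0.0111037) = 1.98858, so SD = 1.410.

Posterior mean ≈ 103.924; posterior SD ≈ 1.410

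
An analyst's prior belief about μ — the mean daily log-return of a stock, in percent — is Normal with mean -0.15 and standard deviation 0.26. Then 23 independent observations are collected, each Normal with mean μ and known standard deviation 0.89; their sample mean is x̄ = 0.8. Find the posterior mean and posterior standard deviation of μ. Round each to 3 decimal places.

Prior precision 1/τ₀² = 1/0.26² = 14.7929; data precision n/σ² = 23/0.89² = 29.0367.
Posterior precision = 14.7929 + 29.0367 = 43.8296, giving posterior SD = 1/√43.8296 = 0.151.
Posterior mean = (14.7929·-0.15 + 29.0367·0.8) / 43.8296 = 0.479.

Posterior mean ≈ 0.479; posterior SD ≈ 0.151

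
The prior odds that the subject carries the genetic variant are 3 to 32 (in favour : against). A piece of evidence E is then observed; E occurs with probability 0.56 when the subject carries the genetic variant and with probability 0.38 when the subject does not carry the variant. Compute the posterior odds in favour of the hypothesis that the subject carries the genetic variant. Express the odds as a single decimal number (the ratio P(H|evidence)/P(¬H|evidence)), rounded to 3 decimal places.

Posterior odds ≈ 0.138

Prior odds = 3/32 = 0.093750.
Likelihood ratio for E = 0.56/0.38 = 1.4737.
Posterior odds = prior odds × LR = 0.13816.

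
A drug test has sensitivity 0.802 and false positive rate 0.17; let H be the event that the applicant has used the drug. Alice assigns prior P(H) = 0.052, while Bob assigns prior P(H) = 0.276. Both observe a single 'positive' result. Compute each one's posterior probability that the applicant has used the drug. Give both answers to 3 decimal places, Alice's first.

P('+'|H) = 0.802, P('+'|¬H) = 0.17.
Alice: numerator 0.802·0.052 = 0.041704; evidence = 0.041704+0.17·0.948 = 0.20286; posterior = 0.206.
Bob: numerator 0.802·0.276 = 0.22135; evidence = 0.22135+0.17·0.724 = 0.34443; posterior = 0.643.

Alice: 0.206; Bob: 0.643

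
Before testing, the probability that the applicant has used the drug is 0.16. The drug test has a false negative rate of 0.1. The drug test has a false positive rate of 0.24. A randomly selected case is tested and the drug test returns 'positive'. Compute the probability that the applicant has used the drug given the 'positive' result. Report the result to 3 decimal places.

P(H | E) ≈ 0.417

Write H for 'the applicant has used the drug'. Prior odds H:¬H = 0.16/0.84 = 0.19048. For the 'positive' outcome, the likelihood ratio is 0.9/0.24 = 3.7500.
Posterior odds = 0.19048 × 3.7500 = 0.71429, so P(H|E) = 0.71429/(1+0.71429) = 0.417.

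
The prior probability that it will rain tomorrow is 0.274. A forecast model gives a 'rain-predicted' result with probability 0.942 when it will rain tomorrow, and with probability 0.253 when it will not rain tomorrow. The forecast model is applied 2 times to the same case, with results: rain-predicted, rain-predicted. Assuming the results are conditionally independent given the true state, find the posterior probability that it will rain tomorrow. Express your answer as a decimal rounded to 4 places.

Posterior P(H) ≈ 0.8395

With H the event that it will rain tomorrow, the joint likelihood of the observed sequence is P(data|H) = 0.942·0.942 = 0.88736 and P(data|¬H) = 0.253·0.253 = 0.064009.
Bayes: P(H|data) = 0.274·0.88736 / (0.274·0.88736 + 0.726·0.064009) = 0.24314/0.28961 = 0.8395.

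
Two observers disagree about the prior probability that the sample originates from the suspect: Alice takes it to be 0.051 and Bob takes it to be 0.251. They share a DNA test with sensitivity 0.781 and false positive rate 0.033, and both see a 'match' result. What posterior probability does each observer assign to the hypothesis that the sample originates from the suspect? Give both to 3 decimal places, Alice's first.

P('+'|H) = 0.781, P('+'|¬H) = 0.033.
Alice: numerator 0.781·0.051 = 0.039831; evidence = 0.039831+0.033·0.949 = 0.071148; posterior = 0.560.
Bob: numerator 0.781·0.251 = 0.19603; evidence = 0.19603+0.033·0.749 = 0.22075; posterior = 0.888.

Alice: 0.560; Bob: 0.888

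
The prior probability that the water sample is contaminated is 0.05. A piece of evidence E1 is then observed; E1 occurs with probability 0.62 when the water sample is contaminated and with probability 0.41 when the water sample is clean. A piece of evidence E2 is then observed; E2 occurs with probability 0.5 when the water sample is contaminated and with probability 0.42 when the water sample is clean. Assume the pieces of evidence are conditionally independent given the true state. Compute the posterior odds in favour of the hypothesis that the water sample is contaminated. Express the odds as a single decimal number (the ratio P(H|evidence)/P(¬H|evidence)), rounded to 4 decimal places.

Prior odds = 0.05/(1−0.05) = 0.052632. In log-odds, ln(0.052632) = -2.9444.
Add log likelihood ratios: ln(1.5122) + ln(1.1905) = 0.58792.
Posterior log-odds = -2.3565, so posterior odds = exp(-2.3565) = 0.094749.

Posterior odds ≈ 0.0947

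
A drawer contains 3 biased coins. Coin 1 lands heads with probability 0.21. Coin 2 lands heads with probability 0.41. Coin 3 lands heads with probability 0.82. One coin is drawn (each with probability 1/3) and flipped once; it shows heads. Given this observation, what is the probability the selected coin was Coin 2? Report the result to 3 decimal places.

P(heads|C1) = 0.21; P(heads|C2) = 0.41; P(heads|C3) = 0.82.
Prior × likelihood for each source: 0.333333·0.21=0.07000, 0.333333·0.41=0.1367, 0.333333·0.82=0.2733. Summing gives P(heads) = 0.48000.
P(Coin 2 | heads) = 0.1367 / 0.48000 = 0.285.

Posterior probability ≈ 0.285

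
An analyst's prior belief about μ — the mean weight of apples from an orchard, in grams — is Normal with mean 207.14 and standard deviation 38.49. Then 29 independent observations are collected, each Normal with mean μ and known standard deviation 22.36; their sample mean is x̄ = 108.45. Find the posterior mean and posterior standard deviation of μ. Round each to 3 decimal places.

Posterior mean ≈ 109.585; posterior SD ≈ 4.128

With known σ, the Normal prior is conjugate. Weight on the data is w = (n/σ²)/(n/σ² + 1/τ₀²) = 0.0580035/(0.0580035+0.00067500) = 0.98850.
Posterior mean = w·x̄ + (1−w)·μ₀ = 0.98850·108.45 + 0.011503·207.14 = 109.585. Posterior variance = 1/(0.0580035+0.00067500) = 17.0420, so SD = 4.128.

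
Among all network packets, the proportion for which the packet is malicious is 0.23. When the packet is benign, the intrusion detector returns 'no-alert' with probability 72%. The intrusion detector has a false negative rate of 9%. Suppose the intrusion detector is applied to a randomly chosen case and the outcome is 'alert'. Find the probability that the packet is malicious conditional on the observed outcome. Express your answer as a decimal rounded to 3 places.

P(H | E) ≈ 0.493

Let H be the event that the packet is malicious. P(H) = 0.23, so P(¬H) = 0.77. With E the 'alert' result, P(E|H) = 0.91 and P(E|¬H) = 0.28.
P(E) = 0.91·0.23 + 0.28·0.77 = 0.20930 + 0.21560 = 0.42490.
By Bayes' theorem, P(H|E) = 0.20930 / 0.42490 = 0.493.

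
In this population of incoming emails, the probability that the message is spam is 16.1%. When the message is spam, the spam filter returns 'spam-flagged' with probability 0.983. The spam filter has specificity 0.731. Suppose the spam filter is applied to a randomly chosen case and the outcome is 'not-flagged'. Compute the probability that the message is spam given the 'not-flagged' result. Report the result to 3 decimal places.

Write H for 'the message is spam'. Prior odds H:¬H = 0.161/0.839 = 0.19190. For the 'not-flagged' outcome, the likelihood ratio is 0.017/0.731 = 0.023256.
Posterior odds = 0.19190 × 0.023256 = 0.0044627, so P(H|E) = 0.0044627/(1+0.0044627) = 0.004.

P(H | E) ≈ 0.004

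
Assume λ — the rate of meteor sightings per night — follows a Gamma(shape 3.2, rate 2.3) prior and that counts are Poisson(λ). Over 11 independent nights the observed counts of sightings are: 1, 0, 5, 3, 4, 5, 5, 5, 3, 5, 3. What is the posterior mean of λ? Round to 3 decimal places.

Posterior mean ≈ 3.173

The Poisson likelihood adds the total count to the shape and the number of exposure periods to the rate. Here ∑xᵢ = 39 and n = 11, so shape 3.2→42.2 and rate 2.3→13.3.
Posterior mean = shape/rate = 42.2/13.3 = 3.173.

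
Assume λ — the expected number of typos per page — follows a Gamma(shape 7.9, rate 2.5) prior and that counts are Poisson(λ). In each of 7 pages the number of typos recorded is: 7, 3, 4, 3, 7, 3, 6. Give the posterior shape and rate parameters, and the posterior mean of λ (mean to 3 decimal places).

Total count ∑xᵢ = 33 over n = 7 pages.
Gamma is conjugate to the Poisson likelihood: posterior is Gamma(shape = 7.9+33 = 40.9, rate = 2.5+7 = 9.5).
E[λ | data] = 40.9/9.5 = 4.305.

Posterior: Gamma(shape=40.9, rate=9.5); mean ≈ 4.305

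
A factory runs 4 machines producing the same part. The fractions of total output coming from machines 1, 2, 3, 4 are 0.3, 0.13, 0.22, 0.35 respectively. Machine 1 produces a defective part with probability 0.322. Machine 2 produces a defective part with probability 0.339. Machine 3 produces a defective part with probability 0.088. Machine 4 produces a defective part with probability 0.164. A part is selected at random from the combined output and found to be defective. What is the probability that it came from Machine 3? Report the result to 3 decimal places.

P(defective|M1) = 0.322; P(defective|M2) = 0.339; P(defective|M3) = 0.088; P(defective|M4) = 0.164.
Prior × likelihood for each source: 0.3·0.322=0.09660, 0.13·0.339=0.04407, 0.22·0.088=0.01936, 0.35·0.164=0.05740. Summing gives P(defective) = 0.21743.
P(Machine 3 | defective) = 0.01936 / 0.21743 = 0.089.

Posterior probability ≈ 0.089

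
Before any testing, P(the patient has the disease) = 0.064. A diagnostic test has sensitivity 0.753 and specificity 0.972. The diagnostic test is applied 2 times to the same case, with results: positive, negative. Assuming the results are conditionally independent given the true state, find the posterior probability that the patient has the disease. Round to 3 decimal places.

Posterior P(H) ≈ 0.318

With H the event that the patient has the disease, the joint likelihood of the observed sequence is P(data|H) = 0.753·0.247 = 0.18599 and P(data|¬H) = 0.028·0.972 = 0.027216.
Bayes: P(H|data) = 0.064·0.18599 / (0.064·0.18599 + 0.936·0.027216) = 0.011903/0.037378 = 0.3185.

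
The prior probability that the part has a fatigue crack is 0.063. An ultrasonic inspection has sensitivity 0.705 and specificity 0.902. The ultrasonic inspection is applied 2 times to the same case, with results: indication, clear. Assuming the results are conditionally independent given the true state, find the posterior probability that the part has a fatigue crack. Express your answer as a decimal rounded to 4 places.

Posterior P(H) ≈ 0.1366

With H the event that the part has a fatigue crack, the joint likelihood of the observed sequence is P(data|H) = 0.705·0.295 = 0.20797 and P(data|¬H) = 0.098·0.902 = 0.088396.
Bayes: P(H|data) = 0.063·0.20797 / (0.063·0.20797 + 0.937·0.088396) = 0.013102/0.095929 = 0.1366.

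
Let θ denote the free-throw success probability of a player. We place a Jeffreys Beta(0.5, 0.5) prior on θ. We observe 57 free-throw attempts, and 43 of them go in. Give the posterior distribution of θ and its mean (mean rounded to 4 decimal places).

Posterior: Beta(43.5, 14.5); mean ≈ 0.7500

Observing 43 successes and 14 failures updates Beta(0.5, 0.5) by adding the success and failure counts to the two shape parameters: α = 0.5+43 = 43.5, β = 0.5+14 = 14.5.
E[θ | data] = 43.5/(43.5+14.5) = 0.7500.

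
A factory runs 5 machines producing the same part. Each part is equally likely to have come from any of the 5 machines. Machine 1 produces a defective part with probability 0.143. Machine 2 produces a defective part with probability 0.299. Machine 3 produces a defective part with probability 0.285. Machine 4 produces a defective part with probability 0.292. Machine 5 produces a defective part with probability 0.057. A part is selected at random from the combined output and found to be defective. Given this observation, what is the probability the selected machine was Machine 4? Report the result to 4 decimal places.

Posterior probability ≈ 0.2714

P(defective|M1) = 0.143; P(defective|M2) = 0.299; P(defective|M3) = 0.285; P(defective|M4) = 0.292; P(defective|M5) = 0.057.
Prior × likelihood for each source: 0.2·0.143=0.02860, 0.2·0.299=0.05980, 0.2·0.285=0.05700, 0.2·0.292=0.05840, 0.2·0.057=0.01140. Summing gives P(defective) = 0.21520.
P(Machine 4 | defective) = 0.05840 / 0.21520 = 0.2714.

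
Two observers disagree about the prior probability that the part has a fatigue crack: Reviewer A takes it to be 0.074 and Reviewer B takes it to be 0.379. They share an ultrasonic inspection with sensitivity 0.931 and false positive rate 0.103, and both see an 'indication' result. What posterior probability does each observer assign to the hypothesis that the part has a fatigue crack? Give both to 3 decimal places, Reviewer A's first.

Reviewer A: 0.419; Reviewer B: 0.847

P('+'|H) = 0.931, P('+'|¬H) = 0.103.
Reviewer A: numerator 0.931·0.074 = 0.068894; evidence = 0.068894+0.103·0.926 = 0.16427; posterior = 0.419.
Reviewer B: numerator 0.931·0.379 = 0.35285; evidence = 0.35285+0.103·0.621 = 0.41681; posterior = 0.847.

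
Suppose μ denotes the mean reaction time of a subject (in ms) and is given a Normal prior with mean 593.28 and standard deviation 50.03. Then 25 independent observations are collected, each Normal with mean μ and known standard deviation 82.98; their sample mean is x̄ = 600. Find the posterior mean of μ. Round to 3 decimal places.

Posterior mean ≈ 599.334

Prior precision 1/τ₀² = 1/50.03² = 0.00039952; data precision n/σ² = 25/82.98² = 0.00363072.
Posterior precision = 0.00039952 + 0.00363072 = 0.00403024.
Posterior mean = (0.00039952·593.28 + 0.00363072·600) / 0.00403024 = 599.334.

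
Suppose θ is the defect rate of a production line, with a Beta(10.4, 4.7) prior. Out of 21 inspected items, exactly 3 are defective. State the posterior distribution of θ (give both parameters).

Posterior: Beta(13.4, 22.7)

Observing 3 successes and 18 failures updates Beta(10.4, 4.7) by adding the success and failure counts to the two shape parameters: α = 10.4+3 = 13.4, β = 4.7+18 = 22.7.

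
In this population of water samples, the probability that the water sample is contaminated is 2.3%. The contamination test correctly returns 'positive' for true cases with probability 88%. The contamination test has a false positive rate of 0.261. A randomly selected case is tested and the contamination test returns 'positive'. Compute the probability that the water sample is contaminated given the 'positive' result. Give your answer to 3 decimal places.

Write H for 'the water sample is contaminated'. Prior odds H:¬H = 0.023/0.977 = 0.023541. For the 'positive' outcome, the likelihood ratio is 0.88/0.261 = 3.3716.
Posterior odds = 0.023541 × 3.3716 = 0.079373, so P(H|E) = 0.079373/(1+0.079373) = 0.074.

P(H | E) ≈ 0.074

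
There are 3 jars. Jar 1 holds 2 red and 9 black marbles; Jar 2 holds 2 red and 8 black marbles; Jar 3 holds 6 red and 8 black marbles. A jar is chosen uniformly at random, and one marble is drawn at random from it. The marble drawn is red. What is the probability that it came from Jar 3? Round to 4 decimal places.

P(red|Jar 1) = 0.1818; P(red|Jar 2) = 0.2; P(red|Jar 3) = 0.4286.
Prior × likelihood for each source: 0.333333·0.1818=0.06061, 0.333333·0.2=0.06667, 0.333333·0.4286=0.1429. Summing gives P(red) = 0.27013.
P(Jar 3 | red) = 0.1429 / 0.27013 = 0.5288.

Posterior probability ≈ 0.5288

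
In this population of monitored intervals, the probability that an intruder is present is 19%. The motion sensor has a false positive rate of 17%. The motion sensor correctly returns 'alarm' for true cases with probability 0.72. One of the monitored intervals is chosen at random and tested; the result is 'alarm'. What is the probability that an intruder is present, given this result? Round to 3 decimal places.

Write H for 'an intruder is present'. Prior odds H:¬H = 0.19/0.81 = 0.23457. For the 'alarm' outcome, the likelihood ratio is 0.72/0.17 = 4.2353.
Posterior odds = 0.23457 × 4.2353 = 0.99346, so P(H|E) = 0.99346/(1+0.99346) = 0.498.

P(H | E) ≈ 0.498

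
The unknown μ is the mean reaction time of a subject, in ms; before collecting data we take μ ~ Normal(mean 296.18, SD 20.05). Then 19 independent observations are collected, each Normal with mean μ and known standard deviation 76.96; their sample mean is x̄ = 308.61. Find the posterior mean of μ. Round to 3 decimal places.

Posterior mean ≈ 303.181

Prior precision 1/τ₀² = 1/20.05² = 0.00248755; data precision n/σ² = 19/76.96² = 0.00320792.
Posterior precision = 0.00248755 + 0.00320792 = 0.00569547.
Posterior mean = (0.00248755·296.18 + 0.00320792·308.61) / 0.00569547 = 303.181.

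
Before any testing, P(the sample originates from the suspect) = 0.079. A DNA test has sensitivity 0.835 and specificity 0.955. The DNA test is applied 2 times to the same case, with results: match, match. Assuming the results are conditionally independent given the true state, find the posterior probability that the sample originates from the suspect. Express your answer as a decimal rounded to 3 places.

With H the event that the sample originates from the suspect, the joint likelihood of the observed sequence is P(data|H) = 0.835·0.835 = 0.69722 and P(data|¬H) = 0.045·0.045 = 0.0020250.
Bayes: P(H|data) = 0.079·0.69722 / (0.079·0.69722 + 0.921·0.0020250) = 0.055081/0.056946 = 0.9672.

Posterior P(H) ≈ 0.967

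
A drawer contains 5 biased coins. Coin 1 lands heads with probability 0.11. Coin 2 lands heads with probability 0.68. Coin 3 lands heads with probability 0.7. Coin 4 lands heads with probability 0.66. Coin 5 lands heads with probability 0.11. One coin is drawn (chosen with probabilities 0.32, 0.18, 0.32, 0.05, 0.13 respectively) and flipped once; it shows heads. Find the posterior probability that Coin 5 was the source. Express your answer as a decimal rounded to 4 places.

P(heads|C1) = 0.11; P(heads|C2) = 0.68; P(heads|C3) = 0.7; P(heads|C4) = 0.66; P(heads|C5) = 0.11.
Prior × likelihood for each source: 0.32·0.11=0.03520, 0.18·0.68=0.1224, 0.32·0.7=0.2240, 0.05·0.66=0.03300, 0.13·0.11=0.01430. Summing gives P(heads) = 0.42890.
P(Coin 5 | heads) = 0.01430 / 0.42890 = 0.0333.

Posterior probability ≈ 0.0333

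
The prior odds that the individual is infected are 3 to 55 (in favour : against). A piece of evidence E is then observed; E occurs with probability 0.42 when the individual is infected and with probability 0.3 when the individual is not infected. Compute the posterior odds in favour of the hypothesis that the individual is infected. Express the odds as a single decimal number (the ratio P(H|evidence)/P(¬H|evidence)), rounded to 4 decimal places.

Posterior odds ≈ 0.0764

Prior odds = 3/55 = 0.054545.
Likelihood ratio for E = 0.42/0.3 = 1.4000.
Posterior odds = prior odds × LR = 0.076364.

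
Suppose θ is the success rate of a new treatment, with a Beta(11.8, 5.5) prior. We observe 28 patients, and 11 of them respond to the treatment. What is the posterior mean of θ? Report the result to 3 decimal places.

Posterior mean ≈ 0.503

The binomial likelihood is conjugate to the Beta prior: with 11 successes and 17 failures, the posterior is Beta(11.8+11, 5.5+17) = Beta(22.8, 22.5).
Posterior mean = α/(α+β) = 22.8/45.3 = 0.503.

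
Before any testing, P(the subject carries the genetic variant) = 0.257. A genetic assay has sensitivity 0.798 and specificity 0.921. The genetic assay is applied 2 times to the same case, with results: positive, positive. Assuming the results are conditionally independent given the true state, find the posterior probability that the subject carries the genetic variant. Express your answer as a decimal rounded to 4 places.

With H the event that the subject carries the genetic variant, the joint likelihood of the observed sequence is P(data|H) = 0.798·0.798 = 0.63680 and P(data|¬H) = 0.079·0.079 = 0.0062410.
Bayes: P(H|data) = 0.257·0.63680 / (0.257·0.63680 + 0.743·0.0062410) = 0.16366/0.16830 = 0.9724.

Posterior P(H) ≈ 0.9724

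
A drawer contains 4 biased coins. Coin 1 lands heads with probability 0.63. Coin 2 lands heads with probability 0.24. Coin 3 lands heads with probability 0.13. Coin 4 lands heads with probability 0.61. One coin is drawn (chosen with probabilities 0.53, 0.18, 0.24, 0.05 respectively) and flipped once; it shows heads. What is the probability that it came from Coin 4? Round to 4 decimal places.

Tabulate prior·likelihood by source: [1] prior 0.53, lik 0.63, product 0.3339; [2] prior 0.18, lik 0.24, product 0.04320; [3] prior 0.24, lik 0.13, product 0.03120; [4] prior 0.05, lik 0.61, product 0.03050.
Normalizing constant = 0.43880; the posterior for Coin 4 is its product over the sum, 0.03050/0.43880 = 0.0695.

Posterior probability ≈ 0.0695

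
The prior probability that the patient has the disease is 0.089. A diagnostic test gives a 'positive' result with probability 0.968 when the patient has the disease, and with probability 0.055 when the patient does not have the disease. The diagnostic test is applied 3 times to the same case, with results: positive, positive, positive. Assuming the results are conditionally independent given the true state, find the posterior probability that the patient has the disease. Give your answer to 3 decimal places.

Posterior P(H) ≈ 0.998

With H the event that the patient has the disease, the joint likelihood of the observed sequence is P(data|H) = 0.968·0.968·0.968 = 0.90704 and P(data|¬H) = 0.055·0.055·0.055 = 0.00016637.
Bayes: P(H|data) = 0.089·0.90704 / (0.089·0.90704 + 0.911·0.00016637) = 0.080726/0.080878 = 0.9981.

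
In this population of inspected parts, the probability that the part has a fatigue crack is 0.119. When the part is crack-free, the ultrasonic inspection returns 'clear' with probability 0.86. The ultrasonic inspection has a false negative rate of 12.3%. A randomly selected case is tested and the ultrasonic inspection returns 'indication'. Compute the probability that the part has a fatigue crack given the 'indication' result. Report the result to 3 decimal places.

P(H | E) ≈ 0.458

Let H be the event that the part has a fatigue crack. P(H) = 0.119, so P(¬H) = 0.881. With E the 'indication' result, P(E|H) = 0.877 and P(E|¬H) = 0.14.
P(E) = 0.877·0.119 + 0.14·0.881 = 0.10436 + 0.12334 = 0.22770.
By Bayes' theorem, P(H|E) = 0.10436 / 0.22770 = 0.458.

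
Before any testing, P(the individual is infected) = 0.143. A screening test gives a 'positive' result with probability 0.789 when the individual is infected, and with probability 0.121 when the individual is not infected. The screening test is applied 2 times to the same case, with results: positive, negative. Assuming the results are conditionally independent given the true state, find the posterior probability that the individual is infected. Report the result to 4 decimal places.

Posterior P(H) ≈ 0.2071

With H the event that the individual is infected, the joint likelihood of the observed sequence is P(data|H) = 0.789·0.211 = 0.16648 and P(data|¬H) = 0.121·0.879 = 0.10636.
Bayes: P(H|data) = 0.143·0.16648 / (0.143·0.16648 + 0.857·0.10636) = 0.023806/0.11496 = 0.2071.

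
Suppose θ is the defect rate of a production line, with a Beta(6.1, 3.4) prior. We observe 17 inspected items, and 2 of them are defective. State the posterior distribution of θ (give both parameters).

The binomial likelihood is conjugate to the Beta prior: with 2 successes and 15 failures, the posterior is Beta(6.1+2, 3.4+15) = Beta(8.1, 18.4).

Posterior: Beta(8.1, 18.4)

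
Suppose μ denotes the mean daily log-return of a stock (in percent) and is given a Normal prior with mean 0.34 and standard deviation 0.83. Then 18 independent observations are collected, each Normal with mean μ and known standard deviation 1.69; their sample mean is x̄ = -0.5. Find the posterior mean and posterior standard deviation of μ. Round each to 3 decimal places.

Prior precision 1/τ₀² = 1/0.83² = 1.45159; data precision n/σ² = 18/1.69² = 6.30230.
Posterior precision = 1.45159 + 6.30230 = 7.75389, giving posterior SD = 1/√7.75389 = 0.359.
Posterior mean = (1.45159·0.34 + 6.30230·-0.5) / 7.75389 = -0.343.

Posterior mean ≈ -0.343; posterior SD ≈ 0.359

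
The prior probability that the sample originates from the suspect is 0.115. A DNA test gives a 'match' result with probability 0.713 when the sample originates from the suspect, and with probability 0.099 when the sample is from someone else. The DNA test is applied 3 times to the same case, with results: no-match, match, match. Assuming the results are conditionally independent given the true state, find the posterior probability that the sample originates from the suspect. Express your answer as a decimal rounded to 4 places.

Posterior P(H) ≈ 0.6822

Let H be the event that the sample originates from the suspect; start with P(H) = 0.115. P('match'|H) = 0.713, P('match'|¬H) = 0.099.
Update on result 1 ('no-match'): P(H) ← 0.287·0.1150 / (0.287·0.1150 + 0.901·0.8850) = 0.033005/0.83039 = 0.0397.
Update on result 2 ('match'): P(H) ← 0.713·0.0397 / (0.713·0.0397 + 0.099·0.9603) = 0.028339/0.12340 = 0.2296.
Update on result 3 ('match'): P(H) ← 0.713·0.2296 / (0.713·0.2296 + 0.099·0.7704) = 0.16374/0.24000 = 0.6822.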